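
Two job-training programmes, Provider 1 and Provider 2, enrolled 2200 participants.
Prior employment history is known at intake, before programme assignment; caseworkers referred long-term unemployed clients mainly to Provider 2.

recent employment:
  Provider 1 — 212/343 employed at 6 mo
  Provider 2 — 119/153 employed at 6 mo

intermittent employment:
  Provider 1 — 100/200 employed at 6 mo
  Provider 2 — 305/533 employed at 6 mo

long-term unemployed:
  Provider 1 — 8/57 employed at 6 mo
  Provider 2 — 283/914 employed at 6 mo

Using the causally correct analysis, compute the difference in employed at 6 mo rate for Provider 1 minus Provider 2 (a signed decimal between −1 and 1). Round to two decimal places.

-0.13

Within every prior employment history level Provider 2 has the higher rate, yet pooled Provider 1 does — Simpson's reversal.
Prior employment history differs across programmes for reasons unrelated to any effect of the programme itself, and it separately predicts the outcome — a classic confounder. We must compare within prior employment history levels.
Adjusting over the population distribution of prior employment history: 0.225·(0.618−0.778) + 0.333·(0.500−0.572) + 0.441·(0.140−0.310) = -0.135.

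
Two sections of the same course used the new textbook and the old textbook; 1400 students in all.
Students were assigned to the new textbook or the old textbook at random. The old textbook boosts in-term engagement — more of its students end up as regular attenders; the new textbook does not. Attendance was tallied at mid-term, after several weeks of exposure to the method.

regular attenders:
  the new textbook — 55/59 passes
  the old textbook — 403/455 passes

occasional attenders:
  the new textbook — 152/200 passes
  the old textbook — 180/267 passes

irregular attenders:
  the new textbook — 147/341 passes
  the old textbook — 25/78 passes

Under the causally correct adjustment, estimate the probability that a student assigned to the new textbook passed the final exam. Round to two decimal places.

0.59

Within every mid-term attendance level the new textbook has the higher rate, yet pooled the old textbook does — Simpson's reversal.
Mid-term attendance is downstream of the teaching method. One should not condition on a consequence of treatment, so the overall rates are the right comparison.
So P(outcome | do(the new textbook)) is just the pooled rate for the new textbook: 354/600 = 0.590.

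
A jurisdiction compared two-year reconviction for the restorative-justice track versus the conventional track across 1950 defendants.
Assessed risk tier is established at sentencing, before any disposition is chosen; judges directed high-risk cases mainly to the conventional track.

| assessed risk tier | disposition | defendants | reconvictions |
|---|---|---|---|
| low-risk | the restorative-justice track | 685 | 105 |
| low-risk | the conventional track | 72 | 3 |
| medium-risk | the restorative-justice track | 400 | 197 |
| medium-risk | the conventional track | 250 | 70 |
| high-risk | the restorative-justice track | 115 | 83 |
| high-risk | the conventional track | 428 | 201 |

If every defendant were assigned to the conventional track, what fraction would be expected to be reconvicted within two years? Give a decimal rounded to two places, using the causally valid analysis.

0.24

Here assessed risk tier is a common cause — it drives both which disposition a case falls under and the outcome. The crude comparison mixes populations; the stratum-specific rates are the causally relevant ones.
Standardising the conventional track to the population assessed risk tier mix: 0.388·3/72 + 0.333·70/250 + 0.278·201/428 = 0.240.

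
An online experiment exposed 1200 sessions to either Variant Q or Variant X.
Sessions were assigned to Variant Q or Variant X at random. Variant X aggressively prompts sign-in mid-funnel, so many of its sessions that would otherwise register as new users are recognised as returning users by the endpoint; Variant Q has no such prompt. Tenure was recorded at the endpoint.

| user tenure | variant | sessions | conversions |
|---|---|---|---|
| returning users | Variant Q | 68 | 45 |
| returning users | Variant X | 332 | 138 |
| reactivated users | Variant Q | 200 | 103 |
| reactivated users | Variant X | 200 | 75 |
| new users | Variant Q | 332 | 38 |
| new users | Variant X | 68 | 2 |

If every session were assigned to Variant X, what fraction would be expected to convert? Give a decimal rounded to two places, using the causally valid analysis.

User tenure is recorded after the variant and is itself shifted by it — it sits on the causal path from variant to outcome. Conditioning on a mediator would strip out part of the effect we want; the pooled comparison gives the total causal effect.
So P(outcome | do(Variant X)) is just the pooled rate for Variant X: 215/600 = 0.358.

0.36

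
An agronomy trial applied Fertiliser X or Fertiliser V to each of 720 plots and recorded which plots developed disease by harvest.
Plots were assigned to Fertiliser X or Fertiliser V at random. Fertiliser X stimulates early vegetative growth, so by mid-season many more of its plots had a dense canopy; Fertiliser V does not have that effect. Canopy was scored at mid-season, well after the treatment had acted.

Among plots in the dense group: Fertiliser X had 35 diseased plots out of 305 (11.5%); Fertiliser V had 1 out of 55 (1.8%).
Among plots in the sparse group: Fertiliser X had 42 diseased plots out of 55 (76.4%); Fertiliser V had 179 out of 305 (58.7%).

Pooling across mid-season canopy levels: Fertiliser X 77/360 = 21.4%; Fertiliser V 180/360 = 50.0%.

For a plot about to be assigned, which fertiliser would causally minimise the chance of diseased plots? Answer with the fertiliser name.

The mid-season canopy-specific comparison favours Fertiliser V throughout, but the pooled figures favour Fertiliser X. The question is whether to condition on mid-season canopy.
The distribution of mid-season canopy is itself part of what the fertiliser does — it is an intermediate outcome. Holding it fixed would remove that part of the effect; the total effect is the pooled difference.
Pooled: Fertiliser X 21.4% vs Fertiliser V 50.0%; Fertiliser X is lower overall.

Fertiliser X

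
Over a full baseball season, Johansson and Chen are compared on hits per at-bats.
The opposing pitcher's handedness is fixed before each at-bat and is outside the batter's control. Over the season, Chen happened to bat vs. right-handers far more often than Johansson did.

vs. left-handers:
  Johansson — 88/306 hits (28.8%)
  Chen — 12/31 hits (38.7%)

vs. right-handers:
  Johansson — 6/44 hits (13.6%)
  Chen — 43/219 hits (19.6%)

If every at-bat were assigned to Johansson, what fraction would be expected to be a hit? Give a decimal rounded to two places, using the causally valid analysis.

The pitcher handedness-specific comparison favours Chen throughout, but the pooled figures favour Johansson. The question is whether to condition on pitcher handedness.
Pitcher handedness is set before the player has any effect — it is not caused by the player — and it independently drives the outcome. That makes it a confounder, so the causal comparison is within pitcher handedness levels.
Standardising Johansson to the population pitcher handedness mix: 0.562·88/306 + 0.438·6/44 = 0.221.

0.22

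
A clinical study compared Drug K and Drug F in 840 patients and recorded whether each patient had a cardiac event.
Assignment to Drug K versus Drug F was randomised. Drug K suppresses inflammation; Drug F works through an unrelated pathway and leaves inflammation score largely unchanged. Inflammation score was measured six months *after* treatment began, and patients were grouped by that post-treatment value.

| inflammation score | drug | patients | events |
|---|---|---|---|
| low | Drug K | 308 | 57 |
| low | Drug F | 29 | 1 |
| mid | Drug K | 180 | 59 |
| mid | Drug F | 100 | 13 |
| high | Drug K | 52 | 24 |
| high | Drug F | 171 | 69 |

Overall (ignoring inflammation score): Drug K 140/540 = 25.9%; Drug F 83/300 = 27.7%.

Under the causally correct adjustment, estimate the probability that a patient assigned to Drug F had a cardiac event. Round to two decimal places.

Inflammation score is downstream of the drug. One should not condition on a consequence of treatment, so the overall rates are the right comparison.
So P(outcome | do(Drug F)) is just the pooled rate for Drug F: 83/300 = 0.277.

0.28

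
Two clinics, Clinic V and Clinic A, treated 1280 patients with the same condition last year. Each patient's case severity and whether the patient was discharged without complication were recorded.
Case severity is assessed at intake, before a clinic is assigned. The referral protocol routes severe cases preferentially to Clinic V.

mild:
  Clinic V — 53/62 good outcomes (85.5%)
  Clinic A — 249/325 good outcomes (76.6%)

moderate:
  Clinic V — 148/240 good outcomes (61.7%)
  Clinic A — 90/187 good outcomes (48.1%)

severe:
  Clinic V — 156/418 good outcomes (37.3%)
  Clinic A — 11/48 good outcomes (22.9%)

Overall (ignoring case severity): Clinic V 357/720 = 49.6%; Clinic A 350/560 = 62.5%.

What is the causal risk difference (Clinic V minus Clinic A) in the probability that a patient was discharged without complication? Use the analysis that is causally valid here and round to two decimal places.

+0.12

The stratified and pooled comparisons disagree (Clinic V wins within each case severity; Clinic A wins overall), so the answer turns on the causal role of case severity.
Case severity satisfies the back-door criterion: it is not a descendant of the clinic, and it blocks the spurious path from clinic to outcome. Adjusting for it (i.e., using the within-case severity rates) gives the causal effect.
Adjusting over the population distribution of case severity: 0.302·(0.855−0.766) + 0.334·(0.617−0.481) + 0.364·(0.373−0.229) = +0.124.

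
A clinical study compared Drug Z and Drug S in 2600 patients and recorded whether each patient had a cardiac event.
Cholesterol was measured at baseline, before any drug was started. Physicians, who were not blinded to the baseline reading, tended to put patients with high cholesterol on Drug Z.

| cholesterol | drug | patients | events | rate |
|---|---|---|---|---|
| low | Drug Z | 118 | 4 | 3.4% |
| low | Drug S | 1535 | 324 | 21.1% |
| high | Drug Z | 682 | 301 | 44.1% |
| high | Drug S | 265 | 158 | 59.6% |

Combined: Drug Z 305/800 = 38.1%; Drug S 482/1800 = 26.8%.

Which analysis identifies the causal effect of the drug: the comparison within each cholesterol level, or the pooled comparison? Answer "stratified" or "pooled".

stratified

The stratified and pooled comparisons disagree (Drug Z wins within each cholesterol; Drug S wins overall), so the answer turns on the causal role of cholesterol.
Cholesterol satisfies the back-door criterion: it is not a descendant of the drug, and it blocks the spurious path from drug to outcome. Adjusting for it (i.e., using the within-cholesterol rates) gives the causal effect.
Within each level — low: 3.4% vs 21.1%; high: 44.1% vs 59.6% — Drug Z is lower every time.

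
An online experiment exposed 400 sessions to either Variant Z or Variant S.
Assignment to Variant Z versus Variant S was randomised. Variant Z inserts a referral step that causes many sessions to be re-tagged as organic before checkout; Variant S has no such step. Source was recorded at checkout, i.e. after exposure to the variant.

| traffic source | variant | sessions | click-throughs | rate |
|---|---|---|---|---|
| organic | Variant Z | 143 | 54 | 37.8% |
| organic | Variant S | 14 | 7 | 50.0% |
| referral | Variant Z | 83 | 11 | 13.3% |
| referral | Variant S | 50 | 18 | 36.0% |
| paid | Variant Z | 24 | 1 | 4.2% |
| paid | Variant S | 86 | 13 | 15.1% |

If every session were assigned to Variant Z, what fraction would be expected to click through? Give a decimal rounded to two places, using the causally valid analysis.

0.26

Because the variant influences traffic source, traffic source is a post-treatment mediator, not a confounder. Stratifying on it would bias the estimate; the causal effect is the crude pooled difference.
So P(outcome | do(Variant Z)) is just the pooled rate for Variant Z: 66/250 = 0.264.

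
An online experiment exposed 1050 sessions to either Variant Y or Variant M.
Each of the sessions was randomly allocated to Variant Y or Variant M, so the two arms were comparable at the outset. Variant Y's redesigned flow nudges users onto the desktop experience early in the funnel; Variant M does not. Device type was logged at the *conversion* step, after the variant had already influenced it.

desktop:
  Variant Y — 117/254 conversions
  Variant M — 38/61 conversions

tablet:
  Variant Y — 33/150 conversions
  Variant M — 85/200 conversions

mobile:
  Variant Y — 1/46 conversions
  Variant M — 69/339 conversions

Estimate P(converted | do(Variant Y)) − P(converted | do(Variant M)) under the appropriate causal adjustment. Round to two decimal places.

Device type lies on the pathway variant → device type → outcome, so adjusting for it blocks the indirect effect. For the total causal effect of variant, use the unadjusted pooled rates.
The causal difference is the pooled difference: 0.336 − 0.320 = +0.016.

+0.02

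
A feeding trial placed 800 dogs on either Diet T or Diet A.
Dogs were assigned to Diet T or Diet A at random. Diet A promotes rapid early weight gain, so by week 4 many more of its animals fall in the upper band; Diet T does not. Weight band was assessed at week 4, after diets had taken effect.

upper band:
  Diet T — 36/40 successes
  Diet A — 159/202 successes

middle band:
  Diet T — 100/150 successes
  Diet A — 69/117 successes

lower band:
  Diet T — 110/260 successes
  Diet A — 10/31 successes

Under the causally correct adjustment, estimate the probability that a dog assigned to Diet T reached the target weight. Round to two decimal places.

0.55

Week-4 weight band is recorded after the diet and is itself shifted by it — it sits on the causal path from diet to outcome. Conditioning on a mediator would strip out part of the effect we want; the pooled comparison gives the total causal effect.
So P(outcome | do(Diet T)) is just the pooled rate for Diet T: 246/450 = 0.547.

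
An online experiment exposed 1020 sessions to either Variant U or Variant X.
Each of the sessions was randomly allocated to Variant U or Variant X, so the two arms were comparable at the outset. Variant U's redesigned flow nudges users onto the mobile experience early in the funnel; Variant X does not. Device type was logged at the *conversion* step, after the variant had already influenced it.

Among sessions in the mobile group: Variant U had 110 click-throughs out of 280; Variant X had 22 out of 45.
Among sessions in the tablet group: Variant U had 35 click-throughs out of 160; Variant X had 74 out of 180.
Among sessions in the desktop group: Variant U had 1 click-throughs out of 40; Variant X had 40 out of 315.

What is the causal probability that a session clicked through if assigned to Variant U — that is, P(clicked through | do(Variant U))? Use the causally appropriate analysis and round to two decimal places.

Device type is recorded after the variant and is itself shifted by it — it sits on the causal path from variant to outcome. Conditioning on a mediator would strip out part of the effect we want; the pooled comparison gives the total causal effect.
So P(outcome | do(Variant U)) is just the pooled rate for Variant U: 146/480 = 0.304.

0.30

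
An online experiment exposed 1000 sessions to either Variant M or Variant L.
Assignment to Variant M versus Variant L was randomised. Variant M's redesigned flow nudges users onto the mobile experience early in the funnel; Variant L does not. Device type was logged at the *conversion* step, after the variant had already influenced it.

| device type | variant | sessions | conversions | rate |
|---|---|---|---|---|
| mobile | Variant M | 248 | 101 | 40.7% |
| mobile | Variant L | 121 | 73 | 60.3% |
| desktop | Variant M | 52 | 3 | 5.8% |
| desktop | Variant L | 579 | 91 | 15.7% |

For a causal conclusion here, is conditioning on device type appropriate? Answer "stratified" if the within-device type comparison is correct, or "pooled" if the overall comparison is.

pooled

Device type here is a post-treatment variable shaped by the variant; conditioning on it would introduce bias rather than remove it. The overall comparison is the causal one.
Pooled: Variant M 34.7% vs Variant L 23.4%; Variant M is higher overall.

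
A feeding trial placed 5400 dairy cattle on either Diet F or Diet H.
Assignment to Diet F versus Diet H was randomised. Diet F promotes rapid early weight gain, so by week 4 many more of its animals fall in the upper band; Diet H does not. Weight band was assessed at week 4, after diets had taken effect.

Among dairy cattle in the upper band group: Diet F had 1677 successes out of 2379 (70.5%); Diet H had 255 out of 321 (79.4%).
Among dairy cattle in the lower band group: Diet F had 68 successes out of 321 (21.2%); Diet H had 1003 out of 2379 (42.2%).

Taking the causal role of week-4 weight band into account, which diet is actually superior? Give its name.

Diet F

Stratifying would compare diets among dairy cattle the diets themselves sorted into week-4 weight band groups — a form of selection on an intermediate. The unconditioned pooled rates give the total causal effect.
Pooled: Diet F 64.6% vs Diet H 46.6%; Diet F is higher overall.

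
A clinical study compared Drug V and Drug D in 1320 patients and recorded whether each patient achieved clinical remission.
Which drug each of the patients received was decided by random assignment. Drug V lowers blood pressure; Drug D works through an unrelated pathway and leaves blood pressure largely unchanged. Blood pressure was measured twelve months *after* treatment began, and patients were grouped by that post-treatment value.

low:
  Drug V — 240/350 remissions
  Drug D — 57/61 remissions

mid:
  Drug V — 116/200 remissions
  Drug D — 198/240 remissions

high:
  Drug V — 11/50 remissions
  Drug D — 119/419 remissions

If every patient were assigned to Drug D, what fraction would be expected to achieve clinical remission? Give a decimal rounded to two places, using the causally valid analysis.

Within every blood pressure level Drug D has the higher rate, yet pooled Drug V does — Simpson's reversal.
Because the drug influences blood pressure, blood pressure is a post-treatment mediator, not a confounder. Stratifying on it would bias the estimate; the causal effect is the crude pooled difference.
So P(outcome | do(Drug D)) is just the pooled rate for Drug D: 374/720 = 0.519.

0.52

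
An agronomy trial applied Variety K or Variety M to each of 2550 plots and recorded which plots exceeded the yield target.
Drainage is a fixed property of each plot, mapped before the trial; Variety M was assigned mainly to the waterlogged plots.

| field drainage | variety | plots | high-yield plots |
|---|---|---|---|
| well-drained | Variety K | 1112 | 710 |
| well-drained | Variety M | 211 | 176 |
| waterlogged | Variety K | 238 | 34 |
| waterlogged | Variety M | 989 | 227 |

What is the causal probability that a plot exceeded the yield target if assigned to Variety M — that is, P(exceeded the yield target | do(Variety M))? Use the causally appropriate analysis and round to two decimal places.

0.54

Field drainage differs across varietys for reasons unrelated to any effect of the variety itself, and it separately predicts the outcome — a classic confounder. We must compare within field drainage levels.
Standardising Variety M to the population field drainage mix: 0.519·176/211 + 0.481·227/989 = 0.543.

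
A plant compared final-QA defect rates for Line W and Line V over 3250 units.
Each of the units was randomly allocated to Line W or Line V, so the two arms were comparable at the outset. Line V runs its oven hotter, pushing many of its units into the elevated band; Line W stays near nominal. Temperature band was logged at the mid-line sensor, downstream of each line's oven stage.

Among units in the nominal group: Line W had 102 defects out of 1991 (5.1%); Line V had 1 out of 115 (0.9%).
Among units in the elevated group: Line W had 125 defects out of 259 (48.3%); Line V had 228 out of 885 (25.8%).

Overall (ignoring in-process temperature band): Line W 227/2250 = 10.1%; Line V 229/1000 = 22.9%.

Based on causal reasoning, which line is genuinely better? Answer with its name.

In-process temperature band is downstream of the line. One should not condition on a consequence of treatment, so the overall rates are the right comparison.
Pooled: Line W 10.1% vs Line V 22.9%; Line W is lower overall.

Line W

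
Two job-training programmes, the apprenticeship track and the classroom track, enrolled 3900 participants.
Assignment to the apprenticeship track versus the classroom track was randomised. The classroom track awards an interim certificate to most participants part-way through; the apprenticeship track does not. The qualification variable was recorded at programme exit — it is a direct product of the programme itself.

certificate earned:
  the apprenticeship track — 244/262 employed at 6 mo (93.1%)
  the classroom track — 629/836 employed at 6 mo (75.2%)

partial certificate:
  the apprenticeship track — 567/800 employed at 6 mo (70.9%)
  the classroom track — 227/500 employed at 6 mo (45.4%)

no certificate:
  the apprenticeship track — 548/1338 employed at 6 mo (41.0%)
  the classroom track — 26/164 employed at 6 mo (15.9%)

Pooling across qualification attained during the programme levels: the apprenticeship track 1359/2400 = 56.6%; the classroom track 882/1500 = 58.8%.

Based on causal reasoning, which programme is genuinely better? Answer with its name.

the classroom track

Stratifying would compare programmes among participants the programmes themselves sorted into qualification attained during the programme groups — a form of selection on an intermediate. The unconditioned pooled rates give the total causal effect.
Pooled: the apprenticeship track 56.6% vs the classroom track 58.8%; the classroom track is higher overall.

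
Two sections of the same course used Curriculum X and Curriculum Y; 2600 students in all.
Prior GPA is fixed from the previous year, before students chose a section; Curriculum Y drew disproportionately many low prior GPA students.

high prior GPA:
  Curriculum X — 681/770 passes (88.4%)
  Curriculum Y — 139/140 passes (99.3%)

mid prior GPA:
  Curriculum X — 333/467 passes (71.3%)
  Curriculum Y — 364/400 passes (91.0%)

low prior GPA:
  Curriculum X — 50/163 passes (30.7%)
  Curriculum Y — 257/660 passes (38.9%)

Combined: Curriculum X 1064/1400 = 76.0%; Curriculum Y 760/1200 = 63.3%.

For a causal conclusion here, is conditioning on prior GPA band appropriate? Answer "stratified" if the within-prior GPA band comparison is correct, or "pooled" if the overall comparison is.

The prior GPA band-specific comparison favours Curriculum Y throughout, but the pooled figures favour Curriculum X. The question is whether to condition on prior GPA band.
Since prior GPA band is a pre-existing factor (not a product of the teaching method) and it affects the outcome on its own, it is a confounder. The stratified rates, not the pooled rate, identify the causal effect.
Within each level — high prior GPA: 88.4% vs 99.3%; mid prior GPA: 71.3% vs 91.0%; low prior GPA: 30.7% vs 38.9% — Curriculum Y is higher every time.

stratified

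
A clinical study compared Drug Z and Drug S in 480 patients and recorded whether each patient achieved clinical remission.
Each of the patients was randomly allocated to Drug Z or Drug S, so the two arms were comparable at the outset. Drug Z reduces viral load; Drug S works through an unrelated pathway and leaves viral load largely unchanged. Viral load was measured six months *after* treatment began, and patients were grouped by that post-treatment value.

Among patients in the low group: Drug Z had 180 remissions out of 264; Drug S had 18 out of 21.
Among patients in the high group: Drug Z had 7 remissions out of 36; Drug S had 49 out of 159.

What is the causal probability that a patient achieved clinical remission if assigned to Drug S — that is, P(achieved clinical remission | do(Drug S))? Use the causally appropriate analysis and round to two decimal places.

The viral load-specific comparison favours Drug S throughout, but the pooled figures favour Drug Z. The question is whether to condition on viral load.
The distribution of viral load is itself part of what the drug does — it is an intermediate outcome. Holding it fixed would remove that part of the effect; the total effect is the pooled difference.
So P(outcome | do(Drug S)) is just the pooled rate for Drug S: 67/180 = 0.372.

0.37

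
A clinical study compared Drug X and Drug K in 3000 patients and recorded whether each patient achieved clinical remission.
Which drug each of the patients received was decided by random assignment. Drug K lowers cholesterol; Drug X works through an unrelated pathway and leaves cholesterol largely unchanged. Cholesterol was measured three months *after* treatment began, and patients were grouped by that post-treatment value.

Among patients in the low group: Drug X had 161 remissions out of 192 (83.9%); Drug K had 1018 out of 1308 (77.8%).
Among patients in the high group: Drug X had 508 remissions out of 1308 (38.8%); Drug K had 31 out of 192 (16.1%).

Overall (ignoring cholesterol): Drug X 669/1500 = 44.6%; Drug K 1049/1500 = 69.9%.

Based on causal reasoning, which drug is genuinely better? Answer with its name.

Cholesterol lies on the pathway drug → cholesterol → outcome, so adjusting for it blocks the indirect effect. For the total causal effect of drug, use the unadjusted pooled rates.
Pooled: Drug X 44.6% vs Drug K 69.9%; Drug K is higher overall.

Drug K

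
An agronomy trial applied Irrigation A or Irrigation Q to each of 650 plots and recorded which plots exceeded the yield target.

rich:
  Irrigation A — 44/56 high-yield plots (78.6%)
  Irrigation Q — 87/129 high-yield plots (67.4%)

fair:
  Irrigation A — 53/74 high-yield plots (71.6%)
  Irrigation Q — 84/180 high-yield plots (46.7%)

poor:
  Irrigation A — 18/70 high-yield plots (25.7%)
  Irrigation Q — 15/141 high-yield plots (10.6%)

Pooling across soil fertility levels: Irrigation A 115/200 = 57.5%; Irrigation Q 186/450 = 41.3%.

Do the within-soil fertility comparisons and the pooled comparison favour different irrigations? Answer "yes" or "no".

Within each soil fertility level (rich 78.6% vs 67.4%; fair 71.6% vs 46.7%; poor 25.7% vs 10.6%), Irrigation A has the higher rate every time. Pooled: 57.5% vs 41.3% — Irrigation A has the higher rate overall. They agree.

no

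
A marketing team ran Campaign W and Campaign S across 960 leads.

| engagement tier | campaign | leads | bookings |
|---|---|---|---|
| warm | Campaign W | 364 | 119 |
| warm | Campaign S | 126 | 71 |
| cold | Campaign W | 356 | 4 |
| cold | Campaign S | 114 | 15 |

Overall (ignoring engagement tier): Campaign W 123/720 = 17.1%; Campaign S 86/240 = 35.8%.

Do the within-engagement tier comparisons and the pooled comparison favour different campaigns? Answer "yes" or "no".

Within each engagement tier level (warm 32.7% vs 56.3%; cold 1.1% vs 13.2%), Campaign S has the higher rate every time. Pooled: 17.1% vs 35.8% — Campaign S has the higher rate overall. They agree.

no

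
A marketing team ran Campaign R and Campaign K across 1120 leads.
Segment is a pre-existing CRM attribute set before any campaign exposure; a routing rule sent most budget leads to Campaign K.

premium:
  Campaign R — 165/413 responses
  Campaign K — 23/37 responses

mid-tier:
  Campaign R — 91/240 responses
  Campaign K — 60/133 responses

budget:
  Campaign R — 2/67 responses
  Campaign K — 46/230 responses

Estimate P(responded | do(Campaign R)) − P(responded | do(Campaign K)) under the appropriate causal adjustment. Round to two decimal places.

-0.16

Customer segment is set before the campaign has any effect — it is not caused by the campaign — and it independently drives the outcome. That makes it a confounder, so the causal comparison is within customer segment levels.
Adjusting over the population distribution of customer segment: 0.402·(0.400−0.622) + 0.333·(0.379−0.451) + 0.265·(0.030−0.200) = -0.158.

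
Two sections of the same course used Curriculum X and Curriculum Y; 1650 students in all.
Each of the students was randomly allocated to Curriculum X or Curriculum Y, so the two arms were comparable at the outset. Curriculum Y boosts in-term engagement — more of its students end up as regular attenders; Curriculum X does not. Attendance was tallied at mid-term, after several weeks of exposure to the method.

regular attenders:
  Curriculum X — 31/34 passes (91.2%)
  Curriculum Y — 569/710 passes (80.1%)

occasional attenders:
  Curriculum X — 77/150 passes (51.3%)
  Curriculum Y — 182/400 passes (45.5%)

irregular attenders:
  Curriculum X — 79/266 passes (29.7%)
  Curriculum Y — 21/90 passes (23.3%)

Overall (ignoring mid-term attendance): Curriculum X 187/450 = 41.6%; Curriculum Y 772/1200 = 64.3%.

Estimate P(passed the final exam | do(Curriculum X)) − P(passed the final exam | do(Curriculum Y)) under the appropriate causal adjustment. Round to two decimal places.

Because the teaching method influences mid-term attendance, mid-term attendance is a post-treatment mediator, not a confounder. Stratifying on it would bias the estimate; the causal effect is the crude pooled difference.
The causal difference is the pooled difference: 0.416 − 0.643 = -0.228.

-0.23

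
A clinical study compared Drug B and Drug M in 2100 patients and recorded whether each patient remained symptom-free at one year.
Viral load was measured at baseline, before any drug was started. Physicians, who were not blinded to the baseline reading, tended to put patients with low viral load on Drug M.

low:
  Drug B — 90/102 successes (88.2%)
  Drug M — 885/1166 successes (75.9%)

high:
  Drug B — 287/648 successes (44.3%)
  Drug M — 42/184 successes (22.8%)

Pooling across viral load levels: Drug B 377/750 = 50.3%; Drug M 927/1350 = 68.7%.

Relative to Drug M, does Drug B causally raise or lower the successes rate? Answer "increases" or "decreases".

increases

The stratified and pooled comparisons disagree (Drug B wins within each viral load; Drug M wins overall), so the answer turns on the causal role of viral load.
The imbalance in viral load arose from how patients were allocated, not from anything the drug did; and viral load independently affects the outcome. The pooled gap is confounded — condition on viral load.
Within each level — low: 88.2% vs 75.9%; high: 44.3% vs 22.8% — Drug B is higher every time.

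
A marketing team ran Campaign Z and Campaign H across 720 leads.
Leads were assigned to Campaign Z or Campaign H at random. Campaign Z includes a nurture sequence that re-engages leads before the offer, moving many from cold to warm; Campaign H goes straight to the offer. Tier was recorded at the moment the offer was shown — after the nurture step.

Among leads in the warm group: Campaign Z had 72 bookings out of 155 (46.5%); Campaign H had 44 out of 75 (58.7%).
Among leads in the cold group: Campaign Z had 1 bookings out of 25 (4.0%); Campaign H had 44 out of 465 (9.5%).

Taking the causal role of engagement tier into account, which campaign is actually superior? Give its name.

Within every engagement tier level Campaign H has the higher rate, yet pooled Campaign Z does — Simpson's reversal.
Stratifying would compare campaigns among leads the campaigns themselves sorted into engagement tier groups — a form of selection on an intermediate. The unconditioned pooled rates give the total causal effect.
Pooled: Campaign Z 40.6% vs Campaign H 16.3%; Campaign Z is higher overall.

Campaign Z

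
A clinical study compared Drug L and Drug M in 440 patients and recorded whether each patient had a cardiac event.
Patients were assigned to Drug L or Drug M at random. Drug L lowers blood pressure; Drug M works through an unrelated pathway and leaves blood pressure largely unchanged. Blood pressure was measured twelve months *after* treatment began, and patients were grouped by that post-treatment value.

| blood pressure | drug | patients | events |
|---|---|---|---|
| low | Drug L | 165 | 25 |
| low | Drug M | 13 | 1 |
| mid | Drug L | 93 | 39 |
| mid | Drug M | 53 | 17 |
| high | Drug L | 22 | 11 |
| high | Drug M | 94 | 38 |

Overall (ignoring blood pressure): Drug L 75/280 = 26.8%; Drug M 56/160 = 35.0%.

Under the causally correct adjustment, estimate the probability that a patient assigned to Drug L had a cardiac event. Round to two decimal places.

0.27

Drug M is lower inside every blood pressure stratum but Drug L is lower in aggregate. Whether to stratify depends on how blood pressure relates to the drug.
The distribution of blood pressure is itself part of what the drug does — it is an intermediate outcome. Holding it fixed would remove that part of the effect; the total effect is the pooled difference.
So P(outcome | do(Drug L)) is just the pooled rate for Drug L: 75/280 = 0.268.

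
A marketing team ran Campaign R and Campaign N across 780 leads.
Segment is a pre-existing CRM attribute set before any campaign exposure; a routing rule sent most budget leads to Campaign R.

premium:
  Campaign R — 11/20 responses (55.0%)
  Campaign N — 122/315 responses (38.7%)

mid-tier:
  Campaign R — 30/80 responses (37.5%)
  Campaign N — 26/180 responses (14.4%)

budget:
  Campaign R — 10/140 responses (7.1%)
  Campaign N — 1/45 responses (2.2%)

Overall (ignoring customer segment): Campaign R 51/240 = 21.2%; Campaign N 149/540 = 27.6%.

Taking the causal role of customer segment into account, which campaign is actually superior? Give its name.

Campaign R

Within every customer segment level Campaign R has the higher rate, yet pooled Campaign N does — Simpson's reversal.
Customer segment differs across campaigns for reasons unrelated to any effect of the campaign itself, and it separately predicts the outcome — a classic confounder. We must compare within customer segment levels.
Within each level — premium: 55.0% vs 38.7%; mid-tier: 37.5% vs 14.4%; budget: 7.1% vs 2.2% — Campaign R is higher every time.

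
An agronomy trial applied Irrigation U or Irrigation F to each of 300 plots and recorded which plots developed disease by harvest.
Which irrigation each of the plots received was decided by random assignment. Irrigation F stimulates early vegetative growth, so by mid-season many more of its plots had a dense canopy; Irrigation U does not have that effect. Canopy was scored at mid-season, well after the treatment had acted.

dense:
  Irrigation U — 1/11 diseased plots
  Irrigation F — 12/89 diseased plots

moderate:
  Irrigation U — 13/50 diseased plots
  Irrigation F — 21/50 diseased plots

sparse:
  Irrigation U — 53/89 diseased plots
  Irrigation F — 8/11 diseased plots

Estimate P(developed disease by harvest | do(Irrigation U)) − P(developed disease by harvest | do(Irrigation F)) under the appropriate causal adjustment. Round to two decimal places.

+0.17

Mid-season canopy lies on the pathway irrigation → mid-season canopy → outcome, so adjusting for it blocks the indirect effect. For the total causal effect of irrigation, use the unadjusted pooled rates.
The causal difference is the pooled difference: 0.447 − 0.273 = +0.173.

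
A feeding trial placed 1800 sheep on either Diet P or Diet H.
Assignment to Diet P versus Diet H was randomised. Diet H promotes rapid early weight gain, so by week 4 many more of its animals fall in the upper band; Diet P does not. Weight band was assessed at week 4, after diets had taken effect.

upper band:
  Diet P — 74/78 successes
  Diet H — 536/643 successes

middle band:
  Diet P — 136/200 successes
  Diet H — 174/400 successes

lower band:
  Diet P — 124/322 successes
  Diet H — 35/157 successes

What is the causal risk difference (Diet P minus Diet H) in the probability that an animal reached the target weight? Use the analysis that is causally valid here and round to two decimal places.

-0.06

The stratified and pooled comparisons disagree (Diet P wins within each week-4 weight band; Diet H wins overall), so the answer turns on the causal role of week-4 weight band.
Week-4 weight band is downstream of the diet. One should not condition on a consequence of treatment, so the overall rates are the right comparison.
The causal difference is the pooled difference: 0.557 − 0.621 = -0.064.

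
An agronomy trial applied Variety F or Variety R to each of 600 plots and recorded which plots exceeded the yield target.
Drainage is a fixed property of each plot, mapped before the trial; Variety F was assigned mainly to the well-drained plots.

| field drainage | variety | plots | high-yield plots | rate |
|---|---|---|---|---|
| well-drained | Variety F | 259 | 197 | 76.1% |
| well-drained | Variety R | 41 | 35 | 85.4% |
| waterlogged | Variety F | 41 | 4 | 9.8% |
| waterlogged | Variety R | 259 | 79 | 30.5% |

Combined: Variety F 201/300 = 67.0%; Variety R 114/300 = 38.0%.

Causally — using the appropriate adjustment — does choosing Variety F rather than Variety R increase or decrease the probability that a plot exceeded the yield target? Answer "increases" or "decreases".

Field drainage differs across varietys for reasons unrelated to any effect of the variety itself, and it separately predicts the outcome — a classic confounder. We must compare within field drainage levels.
Within each level — well-drained: 76.1% vs 85.4%; waterlogged: 9.8% vs 30.5% — Variety R is higher every time.

decreases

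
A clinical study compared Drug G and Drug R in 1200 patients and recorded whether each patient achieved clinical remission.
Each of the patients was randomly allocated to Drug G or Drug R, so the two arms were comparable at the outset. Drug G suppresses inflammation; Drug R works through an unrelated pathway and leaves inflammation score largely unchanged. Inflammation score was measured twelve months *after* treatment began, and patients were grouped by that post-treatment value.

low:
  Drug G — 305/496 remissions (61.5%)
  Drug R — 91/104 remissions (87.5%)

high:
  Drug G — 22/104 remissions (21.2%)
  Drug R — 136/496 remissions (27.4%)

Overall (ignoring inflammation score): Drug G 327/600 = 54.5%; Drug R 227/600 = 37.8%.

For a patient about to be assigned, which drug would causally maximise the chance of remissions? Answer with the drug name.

Drug R is higher inside every inflammation score stratum but Drug G is higher in aggregate. Whether to stratify depends on how inflammation score relates to the drug.
The distribution of inflammation score is itself part of what the drug does — it is an intermediate outcome. Holding it fixed would remove that part of the effect; the total effect is the pooled difference.
Pooled: Drug G 54.5% vs Drug R 37.8%; Drug G is higher overall.

Drug G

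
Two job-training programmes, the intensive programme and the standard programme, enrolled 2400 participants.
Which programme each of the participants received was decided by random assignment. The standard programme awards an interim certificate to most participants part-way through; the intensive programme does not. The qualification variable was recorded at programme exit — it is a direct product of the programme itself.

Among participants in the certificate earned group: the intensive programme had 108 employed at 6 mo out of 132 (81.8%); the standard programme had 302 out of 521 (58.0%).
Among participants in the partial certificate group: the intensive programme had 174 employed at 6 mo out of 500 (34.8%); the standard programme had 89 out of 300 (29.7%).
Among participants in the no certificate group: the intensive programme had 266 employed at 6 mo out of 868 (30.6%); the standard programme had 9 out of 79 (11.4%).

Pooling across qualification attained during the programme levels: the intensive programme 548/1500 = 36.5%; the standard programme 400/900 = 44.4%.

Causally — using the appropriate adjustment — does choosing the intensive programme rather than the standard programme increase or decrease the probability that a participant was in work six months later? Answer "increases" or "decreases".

Qualification attained during the programme is downstream of the programme. One should not condition on a consequence of treatment, so the overall rates are the right comparison.
Pooled: the intensive programme 36.5% vs the standard programme 44.4%; the standard programme is higher overall.

decreases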